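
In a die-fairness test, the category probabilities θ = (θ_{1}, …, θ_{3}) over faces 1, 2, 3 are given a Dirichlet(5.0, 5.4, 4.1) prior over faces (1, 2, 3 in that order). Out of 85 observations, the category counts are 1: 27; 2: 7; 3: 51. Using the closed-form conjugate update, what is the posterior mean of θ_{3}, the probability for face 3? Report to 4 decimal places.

The Dirichlet prior is conjugate to the Multinomial likelihood: each posterior αⱼ = prior αⱼ + observed count nⱼ.
Posterior concentration: (32.0, 12.4, 55.1), total = 99.5.
E[θ_{3}|data] = α_{3}/Σα = 55.1/99.5 = 0.5538.

0.5538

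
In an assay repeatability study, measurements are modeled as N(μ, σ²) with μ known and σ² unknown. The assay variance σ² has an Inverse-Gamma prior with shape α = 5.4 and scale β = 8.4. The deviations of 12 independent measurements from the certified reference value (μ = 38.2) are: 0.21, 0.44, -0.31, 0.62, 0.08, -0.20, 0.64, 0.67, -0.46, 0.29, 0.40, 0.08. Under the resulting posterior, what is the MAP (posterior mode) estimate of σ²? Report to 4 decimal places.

0.7615

With known mean μ and an Inverse-Gamma(α, β) prior on σ², the Normal likelihood is conjugate: posterior is Inv-Gamma(α + n/2, β + Σ(xᵢ−μ)²/2).
Σ(xᵢ−μ)² = (0.21)² + (0.44)² + (-0.31)² + (0.62)² + (0.08)² + (-0.20)² + (0.64)² + (0.67)² + (-0.46)² + (0.29)² + (0.40)² + (0.08)² = 2.0852.
Posterior: Inv-Gamma(5.4 + 12/2, 8.4 + 2.0852/2) = Inv-Gamma(11.40, 9.44260).
Mode = β/(α+1) = 9.44260/12.40 = 0.7615.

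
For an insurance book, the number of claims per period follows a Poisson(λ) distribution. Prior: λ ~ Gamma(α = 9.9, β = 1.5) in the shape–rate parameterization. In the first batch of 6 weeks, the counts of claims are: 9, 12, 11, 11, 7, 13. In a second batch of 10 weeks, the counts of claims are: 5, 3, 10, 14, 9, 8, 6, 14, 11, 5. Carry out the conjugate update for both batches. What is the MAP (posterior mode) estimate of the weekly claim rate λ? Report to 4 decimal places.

8.9657

With a Gamma(shape α, rate β) prior, the Poisson likelihood is conjugate: the posterior is Gamma(α + ΣXᵢ, β + n).
Batch 1: sum of counts S = 63 over n = 6 weeks.
After batch 1: Gamma(α+S, β+n) = Gamma(9.9+63, 1.5+6) = Gamma(72.9, 7.5).
Batch 2: sum of counts S = 85 over n = 10 weeks.
After batch 2: Gamma(α+S, β+n) = Gamma(72.9+85, 7.5+10) = Gamma(157.9, 17.5).
Mode of Gamma(α,β) for α≥1 is (α−1)/β = 156.9/17.5 = 8.9657.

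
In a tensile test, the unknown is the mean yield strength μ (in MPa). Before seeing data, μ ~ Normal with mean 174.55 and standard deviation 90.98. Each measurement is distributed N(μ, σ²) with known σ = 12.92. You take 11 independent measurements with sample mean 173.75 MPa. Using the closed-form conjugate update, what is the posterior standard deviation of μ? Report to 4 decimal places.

3.8920

For Normal data with known variance σ², a Normal(μ₀, σ₀²) prior on μ is conjugate. Posterior precision = 1/σ₀² + n/σ²; posterior mean is the precision-weighted average of μ₀ and x̄.
σ₀² = 90.98² = 8277.3604, σ² = 12.92² = 166.9264; σ² + n·σ₀² = 166.9264 + 11·8277.3604 = 91217.8908.
Posterior precision = 1/σ₀² + n/σ² = 1/8277.3604 + 11/166.9264 = (σ² + n·σ₀²)/(σ₀²σ²) = 91217.8908/(8277.3604·166.9264); posterior variance σₙ² = σ₀²σ²/(σ² + n·σ₀²) = 8277.3604·166.9264/91217.8908 = 15.147357.
Posterior SD = √σₙ² = √(8277.3604·166.9264/91217.8908) = 3.8920.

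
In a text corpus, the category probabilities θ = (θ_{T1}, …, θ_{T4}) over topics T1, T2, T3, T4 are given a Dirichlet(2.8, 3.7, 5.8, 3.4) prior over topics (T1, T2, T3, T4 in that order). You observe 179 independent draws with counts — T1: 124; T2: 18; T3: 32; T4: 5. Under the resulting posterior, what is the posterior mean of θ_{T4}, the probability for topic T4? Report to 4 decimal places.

The Dirichlet prior is conjugate to the Multinomial likelihood: each posterior αⱼ = prior αⱼ + observed count nⱼ.
Posterior concentration: (126.8, 21.7, 37.8, 8.4), total = 194.7.
E[θ_{T4}|data] = α_{T4}/Σα = 8.4/194.7 = 0.0431.

0.0431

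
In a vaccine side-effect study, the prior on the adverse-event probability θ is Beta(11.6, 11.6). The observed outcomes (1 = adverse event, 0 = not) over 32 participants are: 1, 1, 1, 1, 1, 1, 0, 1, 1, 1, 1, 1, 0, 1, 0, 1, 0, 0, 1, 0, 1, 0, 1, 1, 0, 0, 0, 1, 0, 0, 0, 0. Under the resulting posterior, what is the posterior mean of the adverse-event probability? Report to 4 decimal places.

0.5362

The Beta prior is conjugate to a Binomial/Bernoulli likelihood; the update adds successes to α and failures to β.
Posterior: Beta(α+k, β+n−k) = Beta(11.6+18, 11.6+14) = Beta(29.6, 25.6).
Posterior mean = α/(α+β) = 29.6/55.2 = 0.5362.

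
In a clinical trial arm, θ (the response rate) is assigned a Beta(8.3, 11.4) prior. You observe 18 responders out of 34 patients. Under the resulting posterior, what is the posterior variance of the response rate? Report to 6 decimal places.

The Beta prior is conjugate to a Binomial/Bernoulli likelihood; the update adds successes to α and failures to β.
Posterior: Beta(α+k, β+n−k) = Beta(8.3+18, 11.4+16) = Beta(26.3, 27.4).
Var = αβ/((α+β)²(α+β+1)) = 26.3·27.4/(53.7²·54.7) = 0.004568.

0.004568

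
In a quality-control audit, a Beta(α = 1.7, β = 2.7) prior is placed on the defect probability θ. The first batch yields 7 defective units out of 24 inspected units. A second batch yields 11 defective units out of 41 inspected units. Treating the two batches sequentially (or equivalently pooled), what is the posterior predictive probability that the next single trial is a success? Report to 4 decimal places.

0.2839

The Beta prior is conjugate to a Binomial/Bernoulli likelihood; the update adds successes to α and failures to β.
After batch 1: Beta(1.7+7, 2.7+17) = Beta(8.7, 19.7).
After batch 2: Beta(8.7+11, 19.7+30) = Beta(19.7, 49.7).
For a single future Bernoulli trial, P(success | data) = α/(α+β) = 0.2839.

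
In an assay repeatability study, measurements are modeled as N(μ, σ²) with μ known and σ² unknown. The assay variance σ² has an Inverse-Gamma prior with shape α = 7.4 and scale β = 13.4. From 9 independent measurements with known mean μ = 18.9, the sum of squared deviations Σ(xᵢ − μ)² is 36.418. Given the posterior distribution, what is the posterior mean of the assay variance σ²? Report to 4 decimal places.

With known mean μ and an Inverse-Gamma(α, β) prior on σ², the Normal likelihood is conjugate: posterior is Inv-Gamma(α + n/2, β + Σ(xᵢ−μ)²/2).
Posterior: Inv-Gamma(7.4 + 9/2, 13.4 + 36.418/2) = Inv-Gamma(11.90, 31.6090).
E[σ²|data] = β/(α−1) = 31.6090/10.90 = 2.8999.

2.8999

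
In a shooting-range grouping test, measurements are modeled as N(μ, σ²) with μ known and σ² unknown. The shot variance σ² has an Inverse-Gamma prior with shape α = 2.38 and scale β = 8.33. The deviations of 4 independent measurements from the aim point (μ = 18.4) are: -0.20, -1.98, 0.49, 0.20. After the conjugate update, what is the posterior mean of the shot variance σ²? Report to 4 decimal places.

With known mean μ and an Inverse-Gamma(α, β) prior on σ², the Normal likelihood is conjugate: posterior is Inv-Gamma(α + n/2, β + Σ(xᵢ−μ)²/2).
Σ(xᵢ−μ)² = (-0.20)² + (-1.98)² + (0.49)² + (0.20)² = 4.2405.
Posterior: Inv-Gamma(2.38 + 4/2, 8.33 + 4.2405/2) = Inv-Gamma(4.38, 10.45025).
E[σ²|data] = β/(α−1) = 10.45025/3.38 = 3.0918.

3.0918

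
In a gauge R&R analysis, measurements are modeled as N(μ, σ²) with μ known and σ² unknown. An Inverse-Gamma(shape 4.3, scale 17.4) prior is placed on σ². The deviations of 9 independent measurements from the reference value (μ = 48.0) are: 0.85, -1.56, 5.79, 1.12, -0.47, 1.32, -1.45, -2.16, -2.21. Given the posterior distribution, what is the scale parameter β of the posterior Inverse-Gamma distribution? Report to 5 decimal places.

43.17505

With known mean μ and an Inverse-Gamma(α, β) prior on σ², the Normal likelihood is conjugate: posterior is Inv-Gamma(α + n/2, β + Σ(xᵢ−μ)²/2).
Σ(xᵢ−μ)² = (0.85)² + (-1.56)² + (5.79)² + (1.12)² + (-0.47)² + (1.32)² + (-1.45)² + (-2.16)² + (-2.21)² = 51.5501.
Posterior: Inv-Gamma(4.3 + 9/2, 17.4 + 51.5501/2) = Inv-Gamma(8.80, 43.17505).
Posterior β = 43.17505.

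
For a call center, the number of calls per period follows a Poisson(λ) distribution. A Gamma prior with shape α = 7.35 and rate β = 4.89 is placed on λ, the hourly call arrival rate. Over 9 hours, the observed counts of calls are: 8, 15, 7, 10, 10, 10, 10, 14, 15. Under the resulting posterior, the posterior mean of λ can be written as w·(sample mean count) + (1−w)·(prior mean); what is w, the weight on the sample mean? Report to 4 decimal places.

With a Gamma(shape α, rate β) prior, the Poisson likelihood is conjugate: the posterior is Gamma(α + ΣXᵢ, β + n).
Posterior mean = (α₀+S)/(β₀+n) = [n/(β₀+n)]·(S/n) + [β₀/(β₀+n)]·(α₀/β₀), so only n and β₀ enter the weight.
Weight on data w = n/(β₀+n) = 9/(4.89+9) = 9/13.89 = 0.6479.

0.6479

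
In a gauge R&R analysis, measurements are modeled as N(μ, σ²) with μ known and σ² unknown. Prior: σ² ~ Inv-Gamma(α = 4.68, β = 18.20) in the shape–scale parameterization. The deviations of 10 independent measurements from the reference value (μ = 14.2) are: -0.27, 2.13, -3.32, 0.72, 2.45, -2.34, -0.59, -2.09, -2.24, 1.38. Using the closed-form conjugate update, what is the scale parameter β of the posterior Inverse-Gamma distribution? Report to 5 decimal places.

37.83345

With known mean μ and an Inverse-Gamma(α, β) prior on σ², the Normal likelihood is conjugate: posterior is Inv-Gamma(α + n/2, β + Σ(xᵢ−μ)²/2).
Σ(xᵢ−μ)² = (-0.27)² + (2.13)² + (-3.32)² + (0.72)² + (2.45)² + (-2.34)² + (-0.59)² + (-2.09)² + (-2.24)² + (1.38)² = 39.2669.
Posterior: Inv-Gamma(4.68 + 10/2, 18.20 + 39.2669/2) = Inv-Gamma(9.68, 37.83345).
Posterior β = 37.83345.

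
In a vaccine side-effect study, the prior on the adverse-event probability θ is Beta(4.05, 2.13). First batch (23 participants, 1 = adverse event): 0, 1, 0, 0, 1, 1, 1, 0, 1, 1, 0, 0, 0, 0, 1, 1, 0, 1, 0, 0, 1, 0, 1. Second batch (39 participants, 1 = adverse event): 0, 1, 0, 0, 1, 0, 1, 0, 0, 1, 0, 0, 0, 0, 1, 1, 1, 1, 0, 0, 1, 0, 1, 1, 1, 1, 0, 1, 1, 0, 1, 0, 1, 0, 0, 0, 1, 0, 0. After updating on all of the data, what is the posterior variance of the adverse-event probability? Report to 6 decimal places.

The Beta prior is conjugate to a Binomial/Bernoulli likelihood; the update adds successes to α and failures to β.
After batch 1: Beta(4.05+11, 2.13+12) = Beta(15.05, 14.13).
After batch 2: Beta(15.05+18, 14.13+21) = Beta(33.05, 35.13).
Var = αβ/((α+β)²(α+β+1)) = 33.05·35.13/(68.18²·69.18) = 0.003610.

0.003610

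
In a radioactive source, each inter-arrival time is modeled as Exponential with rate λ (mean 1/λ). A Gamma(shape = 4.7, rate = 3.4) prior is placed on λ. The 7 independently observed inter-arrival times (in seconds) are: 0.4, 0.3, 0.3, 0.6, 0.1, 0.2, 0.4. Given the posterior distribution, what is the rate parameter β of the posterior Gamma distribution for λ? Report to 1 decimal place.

With a Gamma(shape α, rate β) prior on the exponential rate λ, the posterior after n observations with total T = Σxᵢ is Gamma(α+n, β+T).
Sum of observations T = 2.3 seconds; n = 7.
Posterior: Gamma(4.7+7, 3.4+2.3) = Gamma(11.7, 5.7).
Posterior β = 5.7.

5.7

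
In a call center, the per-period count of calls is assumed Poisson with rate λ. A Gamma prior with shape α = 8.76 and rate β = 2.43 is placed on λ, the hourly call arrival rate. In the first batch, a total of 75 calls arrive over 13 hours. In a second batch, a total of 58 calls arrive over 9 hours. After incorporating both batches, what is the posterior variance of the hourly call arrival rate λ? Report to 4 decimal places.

With a Gamma(shape α, rate β) prior, the Poisson likelihood is conjugate: the posterior is Gamma(α + ΣXᵢ, β + n).
After batch 1: Gamma(α+S, β+n) = Gamma(8.76+75, 2.43+13) = Gamma(83.76, 15.43).
After batch 2: Gamma(α+S, β+n) = Gamma(83.76+58, 15.43+9) = Gamma(141.76, 24.43).
Var = α/β² = 141.76/24.43² = 0.2375.

0.2375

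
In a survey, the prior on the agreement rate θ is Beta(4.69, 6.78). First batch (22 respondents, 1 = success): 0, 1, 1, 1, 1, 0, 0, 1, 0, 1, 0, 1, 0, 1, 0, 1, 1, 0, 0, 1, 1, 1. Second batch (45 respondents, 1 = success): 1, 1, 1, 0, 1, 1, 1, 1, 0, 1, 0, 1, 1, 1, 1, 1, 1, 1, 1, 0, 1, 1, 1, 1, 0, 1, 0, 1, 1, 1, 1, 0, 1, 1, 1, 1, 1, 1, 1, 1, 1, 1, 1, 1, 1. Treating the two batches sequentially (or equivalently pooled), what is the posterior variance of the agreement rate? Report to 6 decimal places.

The Beta prior is conjugate to a Binomial/Bernoulli likelihood; the update adds successes to α and failures to β.
After batch 1: Beta(4.69+13, 6.78+9) = Beta(17.69, 15.78).
After batch 2: Beta(17.69+38, 15.78+7) = Beta(55.69, 22.78).
Var = αβ/((α+β)²(α+β+1)) = 55.69·22.78/(78.47²·79.47) = 0.002593.

0.002593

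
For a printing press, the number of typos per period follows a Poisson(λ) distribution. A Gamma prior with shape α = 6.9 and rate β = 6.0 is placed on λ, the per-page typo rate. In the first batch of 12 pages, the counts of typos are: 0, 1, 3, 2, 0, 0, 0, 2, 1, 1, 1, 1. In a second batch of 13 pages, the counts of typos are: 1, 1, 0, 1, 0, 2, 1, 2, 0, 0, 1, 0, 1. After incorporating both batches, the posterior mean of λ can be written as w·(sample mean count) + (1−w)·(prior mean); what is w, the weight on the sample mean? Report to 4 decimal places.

With a Gamma(shape α, rate β) prior, the Poisson likelihood is conjugate: the posterior is Gamma(α + ΣXᵢ, β + n).
Total number of pages: n = 12 + 13 = 25.
Posterior mean = (α₀+S)/(β₀+n) = [n/(β₀+n)]·(S/n) + [β₀/(β₀+n)]·(α₀/β₀), so only n and β₀ enter the weight.
Weight on data w = n/(β₀+n) = 25/(6.0+25) = 25/31.0 = 0.8065.

0.8065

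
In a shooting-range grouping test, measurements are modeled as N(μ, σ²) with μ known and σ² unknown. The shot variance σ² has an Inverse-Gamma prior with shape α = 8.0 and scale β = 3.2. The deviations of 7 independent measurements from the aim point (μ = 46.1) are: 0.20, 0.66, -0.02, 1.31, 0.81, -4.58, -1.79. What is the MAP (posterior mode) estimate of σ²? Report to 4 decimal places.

With known mean μ and an Inverse-Gamma(α, β) prior on σ², the Normal likelihood is conjugate: posterior is Inv-Gamma(α + n/2, β + Σ(xᵢ−μ)²/2).
Σ(xᵢ−μ)² = (0.20)² + (0.66)² + (-0.02)² + (1.31)² + (0.81)² + (-4.58)² + (-1.79)² = 27.0287.
Posterior: Inv-Gamma(8.0 + 7/2, 3.2 + 27.0287/2) = Inv-Gamma(11.50, 16.71435).
Mode = β/(α+1) = 16.71435/12.50 = 1.3371.

1.3371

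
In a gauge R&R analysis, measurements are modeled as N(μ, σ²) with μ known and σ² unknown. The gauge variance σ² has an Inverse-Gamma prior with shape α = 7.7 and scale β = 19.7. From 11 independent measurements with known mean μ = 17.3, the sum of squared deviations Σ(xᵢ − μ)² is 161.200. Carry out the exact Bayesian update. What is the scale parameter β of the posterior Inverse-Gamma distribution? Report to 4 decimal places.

100.3000

With known mean μ and an Inverse-Gamma(α, β) prior on σ², the Normal likelihood is conjugate: posterior is Inv-Gamma(α + n/2, β + Σ(xᵢ−μ)²/2).
Posterior: Inv-Gamma(7.7 + 11/2, 19.7 + 161.200/2) = Inv-Gamma(13.20, 100.3000).
Posterior β = 100.3000.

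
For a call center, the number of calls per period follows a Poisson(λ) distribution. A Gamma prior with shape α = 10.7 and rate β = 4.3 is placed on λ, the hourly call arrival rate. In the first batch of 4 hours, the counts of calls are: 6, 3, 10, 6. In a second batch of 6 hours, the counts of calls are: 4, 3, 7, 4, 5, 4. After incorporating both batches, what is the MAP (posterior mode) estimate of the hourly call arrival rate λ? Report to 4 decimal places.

With a Gamma(shape α, rate β) prior, the Poisson likelihood is conjugate: the posterior is Gamma(α + ΣXᵢ, β + n).
Batch 1: sum of counts S = 25 over n = 4 hours.
After batch 1: Gamma(α+S, β+n) = Gamma(10.7+25, 4.3+4) = Gamma(35.7, 8.3).
Batch 2: sum of counts S = 27 over n = 6 hours.
After batch 2: Gamma(α+S, β+n) = Gamma(35.7+27, 8.3+6) = Gamma(62.7, 14.3).
Mode of Gamma(α,β) for α≥1 is (α−1)/β = 61.7/14.3 = 4.3147.

4.3147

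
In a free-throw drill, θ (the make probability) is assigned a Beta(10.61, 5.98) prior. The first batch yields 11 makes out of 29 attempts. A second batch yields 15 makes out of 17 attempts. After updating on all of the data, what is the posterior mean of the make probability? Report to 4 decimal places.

The Beta prior is conjugate to a Binomial/Bernoulli likelihood; the update adds successes to α and failures to β.
After batch 1: Beta(10.61+11, 5.98+18) = Beta(21.61, 23.98).
After batch 2: Beta(21.61+15, 23.98+2) = Beta(36.61, 25.98).
Posterior mean = α/(α+β) = 36.61/62.59 = 0.5849.

0.5849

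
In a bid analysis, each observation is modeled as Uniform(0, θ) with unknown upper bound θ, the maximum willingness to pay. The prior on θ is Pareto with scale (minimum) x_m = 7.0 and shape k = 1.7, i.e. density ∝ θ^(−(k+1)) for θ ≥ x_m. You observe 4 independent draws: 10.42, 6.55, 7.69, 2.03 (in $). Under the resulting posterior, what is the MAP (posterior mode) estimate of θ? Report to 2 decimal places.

10.42

A Pareto(scale x_m, shape k) prior on the upper bound θ of Uniform(0, θ) is conjugate: posterior is Pareto(max(x_m, max xᵢ), k + n).
Sample maximum = 10.42; prior scale x_m = 7.0 → posterior scale = max = 10.42.
Posterior shape = 1.7 + 4 = 5.7.
The Pareto density is decreasing on [x_m, ∞), so the mode is x_m = 10.42.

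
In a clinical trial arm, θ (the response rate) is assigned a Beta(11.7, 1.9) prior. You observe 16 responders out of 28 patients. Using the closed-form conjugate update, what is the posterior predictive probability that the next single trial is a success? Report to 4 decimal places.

0.6659

The Beta prior is conjugate to a Binomial/Bernoulli likelihood; the update adds successes to α and failures to β.
Posterior: Beta(α+k, β+n−k) = Beta(11.7+16, 1.9+12) = Beta(27.7, 13.9).
For a single future Bernoulli trial, P(success | data) = α/(α+β) = 0.6659.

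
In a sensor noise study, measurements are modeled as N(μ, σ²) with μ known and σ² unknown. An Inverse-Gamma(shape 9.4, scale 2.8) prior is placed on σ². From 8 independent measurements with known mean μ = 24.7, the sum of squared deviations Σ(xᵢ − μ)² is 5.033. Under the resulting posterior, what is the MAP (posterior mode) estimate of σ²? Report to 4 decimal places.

0.3692

With known mean μ and an Inverse-Gamma(α, β) prior on σ², the Normal likelihood is conjugate: posterior is Inv-Gamma(α + n/2, β + Σ(xᵢ−μ)²/2).
Posterior: Inv-Gamma(9.4 + 8/2, 2.8 + 5.033/2) = Inv-Gamma(13.40, 5.3165).
Mode = β/(α+1) = 5.3165/14.40 = 0.3692.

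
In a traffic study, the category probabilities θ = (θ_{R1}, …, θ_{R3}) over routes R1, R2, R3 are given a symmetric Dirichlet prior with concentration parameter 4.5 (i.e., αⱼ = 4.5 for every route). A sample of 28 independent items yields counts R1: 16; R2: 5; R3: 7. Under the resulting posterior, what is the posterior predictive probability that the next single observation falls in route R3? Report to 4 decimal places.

0.2771

The Dirichlet prior is conjugate to the Multinomial likelihood: each posterior αⱼ = prior αⱼ + observed count nⱼ.
Posterior concentration: (20.5, 9.5, 11.5), total = 41.5.
P(next = R3 | data) = α_{R3}/Σα = 0.2771.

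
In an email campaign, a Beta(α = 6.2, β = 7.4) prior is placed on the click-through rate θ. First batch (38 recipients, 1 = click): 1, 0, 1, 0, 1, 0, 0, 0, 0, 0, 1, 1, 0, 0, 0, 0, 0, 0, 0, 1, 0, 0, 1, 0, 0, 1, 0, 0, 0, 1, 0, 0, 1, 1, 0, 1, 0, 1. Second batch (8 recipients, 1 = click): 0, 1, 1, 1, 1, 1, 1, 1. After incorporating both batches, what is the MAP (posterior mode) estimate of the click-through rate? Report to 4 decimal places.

The Beta prior is conjugate to a Binomial/Bernoulli likelihood; the update adds successes to α and failures to β.
After batch 1: Beta(6.2+13, 7.4+25) = Beta(19.2, 32.4).
After batch 2: Beta(19.2+7, 32.4+1) = Beta(26.2, 33.4).
Mode of Beta(a,b) for a,b>1 is (a−1)/(a+b−2) = 25.2/57.6 = 0.4375.

0.4375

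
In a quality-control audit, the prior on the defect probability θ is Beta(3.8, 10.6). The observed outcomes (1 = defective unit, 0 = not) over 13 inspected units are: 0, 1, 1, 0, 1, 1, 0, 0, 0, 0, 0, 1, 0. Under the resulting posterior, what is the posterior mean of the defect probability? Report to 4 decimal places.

The Beta prior is conjugate to a Binomial/Bernoulli likelihood; the update adds successes to α and failures to β.
Posterior: Beta(α+k, β+n−k) = Beta(3.8+5, 10.6+8) = Beta(8.8, 18.6).
Posterior mean = α/(α+β) = 8.8/27.4 = 0.3212.

0.3212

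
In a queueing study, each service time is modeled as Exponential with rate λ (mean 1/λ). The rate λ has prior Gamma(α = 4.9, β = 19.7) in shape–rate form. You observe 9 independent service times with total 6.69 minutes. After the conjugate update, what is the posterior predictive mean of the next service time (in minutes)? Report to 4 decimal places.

With a Gamma(shape α, rate β) prior on the exponential rate λ, the posterior after n observations with total T = Σxᵢ is Gamma(α+n, β+T).
Posterior: Gamma(4.9+9, 19.7+6.69) = Gamma(13.9, 26.39).
The predictive distribution for the next observation is Lomax; its mean is β/(α−1) = 26.39/12.9 = 2.0457.

2.0457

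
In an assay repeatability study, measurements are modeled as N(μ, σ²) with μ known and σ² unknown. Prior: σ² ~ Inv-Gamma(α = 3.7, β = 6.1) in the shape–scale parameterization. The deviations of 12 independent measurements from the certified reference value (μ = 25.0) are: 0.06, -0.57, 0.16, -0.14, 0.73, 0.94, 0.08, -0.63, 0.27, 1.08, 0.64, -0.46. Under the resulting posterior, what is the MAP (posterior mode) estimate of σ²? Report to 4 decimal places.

0.7595

With known mean μ and an Inverse-Gamma(α, β) prior on σ², the Normal likelihood is conjugate: posterior is Inv-Gamma(α + n/2, β + Σ(xᵢ−μ)²/2).
Σ(xᵢ−μ)² = (0.06)² + (-0.57)² + (0.16)² + (-0.14)² + (0.73)² + (0.94)² + (0.08)² + (-0.63)² + (0.27)² + (1.08)² + (0.64)² + (-0.46)² = 4.0540.
Posterior: Inv-Gamma(3.7 + 12/2, 6.1 + 4.0540/2) = Inv-Gamma(9.70, 8.12700).
Mode = β/(α+1) = 8.12700/10.70 = 0.7595.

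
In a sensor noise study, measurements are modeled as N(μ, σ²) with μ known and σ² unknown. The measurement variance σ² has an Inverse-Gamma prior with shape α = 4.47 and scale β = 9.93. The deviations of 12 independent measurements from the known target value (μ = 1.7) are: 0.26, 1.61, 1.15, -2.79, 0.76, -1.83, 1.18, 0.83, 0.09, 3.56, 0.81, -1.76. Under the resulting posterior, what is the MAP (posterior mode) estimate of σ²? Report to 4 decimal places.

With known mean μ and an Inverse-Gamma(α, β) prior on σ², the Normal likelihood is conjugate: posterior is Inv-Gamma(α + n/2, β + Σ(xᵢ−μ)²/2).
Σ(xᵢ−μ)² = (0.26)² + (1.61)² + (1.15)² + (-2.79)² + (0.76)² + (-1.83)² + (1.18)² + (0.83)² + (0.09)² + (3.56)² + (0.81)² + (-1.76)² = 34.2095.
Posterior: Inv-Gamma(4.47 + 12/2, 9.93 + 34.2095/2) = Inv-Gamma(10.47, 27.03475).
Mode = β/(α+1) = 27.03475/11.47 = 2.3570.

2.3570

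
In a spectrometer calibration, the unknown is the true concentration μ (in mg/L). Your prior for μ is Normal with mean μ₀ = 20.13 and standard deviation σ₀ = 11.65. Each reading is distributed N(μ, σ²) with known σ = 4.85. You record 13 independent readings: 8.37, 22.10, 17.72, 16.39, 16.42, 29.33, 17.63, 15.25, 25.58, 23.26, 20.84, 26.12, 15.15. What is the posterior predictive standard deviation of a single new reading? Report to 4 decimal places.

5.0307

For Normal data with known variance σ², a Normal(μ₀, σ₀²) prior on μ is conjugate. Posterior precision = 1/σ₀² + n/σ²; posterior mean is the precision-weighted average of μ₀ and x̄.
σ₀² = 11.65² = 135.7225, σ² = 4.85² = 23.5225; σ² + n·σ₀² = 23.5225 + 13·135.7225 = 1787.915.
Posterior precision = 1/σ₀² + n/σ² = 1/135.7225 + 13/23.5225 = (σ² + n·σ₀²)/(σ₀²σ²) = 1787.915/(135.7225·23.5225); posterior variance σₙ² = σ₀²σ²/(σ² + n·σ₀²) = 135.7225·23.5225/1787.915 = 1.785618.
Predictive variance for one new observation = σₙ² + σ² = 135.7225·23.5225/1787.915 + 23.5225 = σ²·(σ₀² + 1787.915)/1787.915 = 23.5225·1923.6375/1787.915 = 25.308118; SD = √(23.5225·1923.6375/1787.915) = 5.0307.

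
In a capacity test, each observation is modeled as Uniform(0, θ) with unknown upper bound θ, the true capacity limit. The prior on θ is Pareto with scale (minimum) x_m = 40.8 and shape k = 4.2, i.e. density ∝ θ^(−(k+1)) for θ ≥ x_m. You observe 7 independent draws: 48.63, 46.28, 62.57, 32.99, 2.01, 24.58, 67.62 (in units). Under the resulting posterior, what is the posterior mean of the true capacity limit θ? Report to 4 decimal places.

A Pareto(scale x_m, shape k) prior on the upper bound θ of Uniform(0, θ) is conjugate: posterior is Pareto(max(x_m, max xᵢ), k + n).
Sample maximum = 67.62; prior scale x_m = 40.8 → posterior scale = max = 67.62.
Posterior shape = 4.2 + 7 = 11.2.
E[θ|data] = k·x_m/(k−1) = 11.2·67.62/10.2 = 74.2494.

74.2494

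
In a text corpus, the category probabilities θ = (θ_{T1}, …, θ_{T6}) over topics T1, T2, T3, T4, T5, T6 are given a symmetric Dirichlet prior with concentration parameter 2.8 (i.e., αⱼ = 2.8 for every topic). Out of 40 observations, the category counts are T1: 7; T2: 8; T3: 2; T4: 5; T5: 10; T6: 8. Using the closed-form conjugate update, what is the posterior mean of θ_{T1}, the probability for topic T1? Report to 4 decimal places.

0.1725

The Dirichlet prior is conjugate to the Multinomial likelihood: each posterior αⱼ = prior αⱼ + observed count nⱼ.
Posterior concentration: (9.8, 10.8, 4.8, 7.8, 12.8, 10.8), total = 56.8.
E[θ_{T1}|data] = α_{T1}/Σα = 9.8/56.8 = 0.1725.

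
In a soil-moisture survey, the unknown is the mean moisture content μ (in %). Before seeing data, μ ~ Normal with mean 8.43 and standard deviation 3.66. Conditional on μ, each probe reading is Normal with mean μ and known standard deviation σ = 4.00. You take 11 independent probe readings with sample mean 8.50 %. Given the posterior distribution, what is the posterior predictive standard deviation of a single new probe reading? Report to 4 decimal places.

For Normal data with known variance σ², a Normal(μ₀, σ₀²) prior on μ is conjugate. Posterior precision = 1/σ₀² + n/σ²; posterior mean is the precision-weighted average of μ₀ and x̄.
σ₀² = 3.66² = 13.3956, σ² = 4.00² = 16; σ² + n·σ₀² = 16 + 11·13.3956 = 163.3516.
Posterior precision = 1/σ₀² + n/σ² = 1/13.3956 + 11/16 = (σ² + n·σ₀²)/(σ₀²σ²) = 163.3516/(13.3956·16); posterior variance σₙ² = σ₀²σ²/(σ² + n·σ₀²) = 13.3956·16/163.3516 = 1.312075.
Predictive variance for one new observation = σₙ² + σ² = 13.3956·16/163.3516 + 16 = σ²·(σ₀² + 163.3516)/163.3516 = 16·176.7472/163.3516 = 17.312075; SD = √(16·176.7472/163.3516) = 4.1608.

4.1608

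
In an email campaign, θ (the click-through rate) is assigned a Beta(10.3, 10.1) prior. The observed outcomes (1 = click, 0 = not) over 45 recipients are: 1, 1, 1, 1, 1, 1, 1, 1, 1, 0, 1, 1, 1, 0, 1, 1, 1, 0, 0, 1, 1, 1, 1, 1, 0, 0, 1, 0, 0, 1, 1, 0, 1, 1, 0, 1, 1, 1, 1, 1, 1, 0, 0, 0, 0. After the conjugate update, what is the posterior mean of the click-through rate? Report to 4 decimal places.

The Beta prior is conjugate to a Binomial/Bernoulli likelihood; the update adds successes to α and failures to β.
Posterior: Beta(α+k, β+n−k) = Beta(10.3+31, 10.1+14) = Beta(41.3, 24.1).
Posterior mean = α/(α+β) = 41.3/65.4 = 0.6315.

0.6315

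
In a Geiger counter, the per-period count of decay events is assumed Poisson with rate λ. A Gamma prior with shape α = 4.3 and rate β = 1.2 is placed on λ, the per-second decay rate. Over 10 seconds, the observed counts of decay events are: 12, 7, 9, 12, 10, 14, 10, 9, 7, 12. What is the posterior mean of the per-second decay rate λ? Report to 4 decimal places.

9.4911

With a Gamma(shape α, rate β) prior, the Poisson likelihood is conjugate: the posterior is Gamma(α + ΣXᵢ, β + n).
Sum of counts S = 102 over n = 10 seconds.
Posterior: Gamma(α+S, β+n) = Gamma(4.3+102, 1.2+10) = Gamma(106.3, 11.2).
Posterior mean = α/β = 106.3/11.2 = 9.4911.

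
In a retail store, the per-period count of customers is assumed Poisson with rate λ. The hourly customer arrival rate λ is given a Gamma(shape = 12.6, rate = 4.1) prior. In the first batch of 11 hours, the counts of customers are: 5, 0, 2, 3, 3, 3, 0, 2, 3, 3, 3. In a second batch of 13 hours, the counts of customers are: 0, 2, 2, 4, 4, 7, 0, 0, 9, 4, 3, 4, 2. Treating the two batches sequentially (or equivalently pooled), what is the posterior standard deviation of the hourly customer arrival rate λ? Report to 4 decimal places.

0.3195

With a Gamma(shape α, rate β) prior, the Poisson likelihood is conjugate: the posterior is Gamma(α + ΣXᵢ, β + n).
Batch 1: sum of counts S = 27 over n = 11 hours.
After batch 1: Gamma(α+S, β+n) = Gamma(12.6+27, 4.1+11) = Gamma(39.6, 15.1).
Batch 2: sum of counts S = 41 over n = 13 hours.
After batch 2: Gamma(α+S, β+n) = Gamma(39.6+41, 15.1+13) = Gamma(80.6, 28.1).
SD = √α/β = √80.6/28.1 = 0.3195.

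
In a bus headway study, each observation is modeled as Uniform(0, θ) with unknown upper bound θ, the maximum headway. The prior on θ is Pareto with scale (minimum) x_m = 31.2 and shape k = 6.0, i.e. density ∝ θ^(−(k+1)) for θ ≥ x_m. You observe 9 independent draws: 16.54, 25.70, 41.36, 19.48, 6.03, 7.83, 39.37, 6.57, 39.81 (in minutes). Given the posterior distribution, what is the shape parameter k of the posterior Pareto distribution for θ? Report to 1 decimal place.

A Pareto(scale x_m, shape k) prior on the upper bound θ of Uniform(0, θ) is conjugate: posterior is Pareto(max(x_m, max xᵢ), k + n).
Sample maximum = 41.36; prior scale x_m = 31.2 → posterior scale = max = 41.36.
Posterior shape = 6.0 + 9 = 15.0.
Posterior shape k = 15.0.

15.0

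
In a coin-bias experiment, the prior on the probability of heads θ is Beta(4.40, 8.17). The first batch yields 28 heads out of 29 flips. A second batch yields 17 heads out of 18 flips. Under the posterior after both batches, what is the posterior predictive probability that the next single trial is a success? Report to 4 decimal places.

The Beta prior is conjugate to a Binomial/Bernoulli likelihood; the update adds successes to α and failures to β.
After batch 1: Beta(4.40+28, 8.17+1) = Beta(32.40, 9.17).
After batch 2: Beta(32.40+17, 9.17+1) = Beta(49.40, 10.17).
For a single future Bernoulli trial, P(success | data) = α/(α+β) = 0.8293.

0.8293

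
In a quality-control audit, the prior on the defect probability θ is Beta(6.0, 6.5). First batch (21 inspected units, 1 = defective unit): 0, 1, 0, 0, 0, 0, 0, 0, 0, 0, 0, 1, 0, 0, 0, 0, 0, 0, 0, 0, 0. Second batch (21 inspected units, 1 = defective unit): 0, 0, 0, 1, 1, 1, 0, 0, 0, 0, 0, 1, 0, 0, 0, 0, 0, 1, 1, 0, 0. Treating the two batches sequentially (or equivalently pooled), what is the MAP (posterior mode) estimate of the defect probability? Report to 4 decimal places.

The Beta prior is conjugate to a Binomial/Bernoulli likelihood; the update adds successes to α and failures to β.
After batch 1: Beta(6.0+2, 6.5+19) = Beta(8.0, 25.5).
After batch 2: Beta(8.0+6, 25.5+15) = Beta(14.0, 40.5).
Mode of Beta(a,b) for a,b>1 is (a−1)/(a+b−2) = 13.0/52.5 = 0.2476.

0.2476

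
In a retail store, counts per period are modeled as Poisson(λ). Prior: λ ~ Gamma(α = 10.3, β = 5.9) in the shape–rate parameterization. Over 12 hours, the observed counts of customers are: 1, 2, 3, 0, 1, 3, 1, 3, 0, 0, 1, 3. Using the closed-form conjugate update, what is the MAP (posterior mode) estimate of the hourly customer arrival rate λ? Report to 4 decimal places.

With a Gamma(shape α, rate β) prior, the Poisson likelihood is conjugate: the posterior is Gamma(α + ΣXᵢ, β + n).
Sum of counts S = 18 over n = 12 hours.
Posterior: Gamma(α+S, β+n) = Gamma(10.3+18, 5.9+12) = Gamma(28.3, 17.9).
Mode of Gamma(α,β) for α≥1 is (α−1)/β = 27.3/17.9 = 1.5251.

1.5251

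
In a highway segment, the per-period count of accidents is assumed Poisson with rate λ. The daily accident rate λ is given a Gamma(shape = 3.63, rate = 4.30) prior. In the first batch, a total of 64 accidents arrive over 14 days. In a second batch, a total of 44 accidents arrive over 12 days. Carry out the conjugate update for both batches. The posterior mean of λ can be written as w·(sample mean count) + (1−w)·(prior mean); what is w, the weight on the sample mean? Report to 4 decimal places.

0.8581

With a Gamma(shape α, rate β) prior, the Poisson likelihood is conjugate: the posterior is Gamma(α + ΣXᵢ, β + n).
Total number of days: n = 14 + 12 = 26.
Posterior mean = (α₀+S)/(β₀+n) = [n/(β₀+n)]·(S/n) + [β₀/(β₀+n)]·(α₀/β₀), so only n and β₀ enter the weight.
Weight on data w = n/(β₀+n) = 26/(4.30+26) = 26/30.30 = 0.8581.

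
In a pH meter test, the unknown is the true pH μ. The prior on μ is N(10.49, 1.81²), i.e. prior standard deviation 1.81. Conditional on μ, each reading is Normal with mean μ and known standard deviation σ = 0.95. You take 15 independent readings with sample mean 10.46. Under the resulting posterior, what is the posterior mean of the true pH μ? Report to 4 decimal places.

10.4605

For Normal data with known variance σ², a Normal(μ₀, σ₀²) prior on μ is conjugate. Posterior precision = 1/σ₀² + n/σ²; posterior mean is the precision-weighted average of μ₀ and x̄.
n·x̄ = 15·10.46 = 156.9.
σ₀² = 1.81² = 3.2761, σ² = 0.95² = 0.9025; σ² + n·σ₀² = 0.9025 + 15·3.2761 = 50.044.
Posterior mean = (μ₀/σ₀² + n·x̄/σ²)/(1/σ₀² + n/σ²) = (σ²·μ₀ + σ₀²·n·x̄)/(σ² + n·σ₀²) = (0.9025·10.49 + 3.2761·156.9)/50.044 = 523.487315/50.044 = 10.4605.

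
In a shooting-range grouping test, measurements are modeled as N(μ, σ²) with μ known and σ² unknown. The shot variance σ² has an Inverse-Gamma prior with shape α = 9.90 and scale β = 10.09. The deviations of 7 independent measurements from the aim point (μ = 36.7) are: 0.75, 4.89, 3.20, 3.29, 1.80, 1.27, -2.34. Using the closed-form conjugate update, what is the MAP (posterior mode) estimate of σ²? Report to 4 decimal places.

With known mean μ and an Inverse-Gamma(α, β) prior on σ², the Normal likelihood is conjugate: posterior is Inv-Gamma(α + n/2, β + Σ(xᵢ−μ)²/2).
Σ(xᵢ−μ)² = (0.75)² + (4.89)² + (3.20)² + (3.29)² + (1.80)² + (1.27)² + (-2.34)² = 55.8672.
Posterior: Inv-Gamma(9.90 + 7/2, 10.09 + 55.8672/2) = Inv-Gamma(13.40, 38.02360).
Mode = β/(α+1) = 38.02360/14.40 = 2.6405.

2.6405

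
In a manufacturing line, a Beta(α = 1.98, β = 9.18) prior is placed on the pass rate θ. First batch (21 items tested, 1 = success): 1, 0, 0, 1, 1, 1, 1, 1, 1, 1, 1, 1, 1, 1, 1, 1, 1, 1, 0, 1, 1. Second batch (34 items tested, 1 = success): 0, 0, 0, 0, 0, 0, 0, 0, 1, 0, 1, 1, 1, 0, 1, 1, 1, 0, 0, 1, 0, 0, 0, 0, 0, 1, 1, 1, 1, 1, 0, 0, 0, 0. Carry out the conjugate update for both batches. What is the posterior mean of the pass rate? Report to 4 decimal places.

The Beta prior is conjugate to a Binomial/Bernoulli likelihood; the update adds successes to α and failures to β.
After batch 1: Beta(1.98+18, 9.18+3) = Beta(19.98, 12.18).
After batch 2: Beta(19.98+13, 12.18+21) = Beta(32.98, 33.18).
Posterior mean = α/(α+β) = 32.98/66.16 = 0.4985.

0.4985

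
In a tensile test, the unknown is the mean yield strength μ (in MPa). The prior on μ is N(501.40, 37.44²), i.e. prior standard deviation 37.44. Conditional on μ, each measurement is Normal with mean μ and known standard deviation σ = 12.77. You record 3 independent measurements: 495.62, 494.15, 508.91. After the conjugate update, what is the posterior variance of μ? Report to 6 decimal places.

52.328426

For Normal data with known variance σ², a Normal(μ₀, σ₀²) prior on μ is conjugate. Posterior precision = 1/σ₀² + n/σ²; posterior mean is the precision-weighted average of μ₀ and x̄.
σ₀² = 37.44² = 1401.7536, σ² = 12.77² = 163.0729; σ² + n·σ₀² = 163.0729 + 3·1401.7536 = 4368.3337.
Posterior precision = 1/σ₀² + n/σ² = 1/1401.7536 + 3/163.0729 = (σ² + n·σ₀²)/(σ₀²σ²) = 4368.3337/(1401.7536·163.0729); posterior variance σₙ² = σ₀²σ²/(σ² + n·σ₀²) = 1401.7536·163.0729/4368.3337 = 52.328426.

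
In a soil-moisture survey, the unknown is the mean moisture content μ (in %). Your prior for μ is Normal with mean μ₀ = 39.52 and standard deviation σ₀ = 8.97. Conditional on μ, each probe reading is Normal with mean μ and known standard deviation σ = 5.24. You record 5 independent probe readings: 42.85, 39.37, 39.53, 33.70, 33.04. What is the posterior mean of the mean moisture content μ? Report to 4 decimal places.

37.8144

For Normal data with known variance σ², a Normal(μ₀, σ₀²) prior on μ is conjugate. Posterior precision = 1/σ₀² + n/σ²; posterior mean is the precision-weighted average of μ₀ and x̄.
Σxᵢ = 42.85 + 39.37 + 39.53 + 33.70 + 33.04 = 188.49, so n·x̄ = 188.49.
σ₀² = 8.97² = 80.4609, σ² = 5.24² = 27.4576; σ² + n·σ₀² = 27.4576 + 5·80.4609 = 429.7621.
Posterior mean = (μ₀/σ₀² + n·x̄/σ²)/(1/σ₀² + n/σ²) = (σ²·μ₀ + σ₀²·n·x̄)/(σ² + n·σ₀²) = (27.4576·39.52 + 80.4609·188.49)/429.7621 = 16251.199393/429.7621 = 37.8144.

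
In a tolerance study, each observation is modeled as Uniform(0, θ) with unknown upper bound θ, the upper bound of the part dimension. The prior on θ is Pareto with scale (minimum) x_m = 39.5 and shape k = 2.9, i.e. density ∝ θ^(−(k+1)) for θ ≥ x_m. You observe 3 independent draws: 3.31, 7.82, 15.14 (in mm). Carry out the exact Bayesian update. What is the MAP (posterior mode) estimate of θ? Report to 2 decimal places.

39.50

A Pareto(scale x_m, shape k) prior on the upper bound θ of Uniform(0, θ) is conjugate: posterior is Pareto(max(x_m, max xᵢ), k + n).
Sample maximum = 15.14; prior scale x_m = 39.5 → posterior scale = max = 39.50.
Posterior shape = 2.9 + 3 = 5.9.
The Pareto density is decreasing on [x_m, ∞), so the mode is x_m = 39.50.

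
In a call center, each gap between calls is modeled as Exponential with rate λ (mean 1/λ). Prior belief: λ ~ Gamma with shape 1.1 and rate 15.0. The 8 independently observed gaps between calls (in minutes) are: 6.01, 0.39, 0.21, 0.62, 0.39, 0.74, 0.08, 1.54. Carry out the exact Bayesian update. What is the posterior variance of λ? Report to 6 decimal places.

0.014583

With a Gamma(shape α, rate β) prior on the exponential rate λ, the posterior after n observations with total T = Σxᵢ is Gamma(α+n, β+T).
Sum of observations T = 9.98 minutes; n = 8.
Posterior: Gamma(1.1+8, 15.0+9.98) = Gamma(9.1, 24.98).
Var = α/β² = 0.014583.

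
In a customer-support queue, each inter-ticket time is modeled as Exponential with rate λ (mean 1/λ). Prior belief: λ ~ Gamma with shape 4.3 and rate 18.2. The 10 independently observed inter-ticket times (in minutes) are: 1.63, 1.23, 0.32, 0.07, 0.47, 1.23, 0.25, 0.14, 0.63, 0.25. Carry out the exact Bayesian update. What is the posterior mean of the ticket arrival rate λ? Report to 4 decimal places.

With a Gamma(shape α, rate β) prior on the exponential rate λ, the posterior after n observations with total T = Σxᵢ is Gamma(α+n, β+T).
Sum of observations T = 6.22 minutes; n = 10.
Posterior: Gamma(4.3+10, 18.2+6.22) = Gamma(14.3, 24.42).
Posterior mean of λ = α/β = 14.3/24.42 = 0.5856.

0.5856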